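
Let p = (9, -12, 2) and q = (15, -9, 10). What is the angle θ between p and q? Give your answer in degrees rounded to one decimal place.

30.4

p · q = 9·15 + (-12)·(-9) + 2·10 = 135 + 108 + 20 = 263
|p|² = 81 + 144 + 4 = 229,  |p| = √229 ≈ 15.132746
|q|² = 225 + 81 + 100 = 406,  |q| = √406 ≈ 20.149442
cos θ = 263 / (15.132746 · 20.149442) ≈ 0.86253
θ = arccos(0.86253) ≈ 30.4°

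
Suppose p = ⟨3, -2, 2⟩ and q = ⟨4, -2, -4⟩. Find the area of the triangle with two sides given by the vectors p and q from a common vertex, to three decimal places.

11.705

i: (-2)·(-4) - 2·(-2) = 8 - (-4) = 12
j: 2·4 - 3·(-4) = 8 - (-12) = 20
k: 3·(-2) - (-2)·4 = -6 - (-8) = 2
p × q = (12, 20, 2)
|p × q| = √(12² + 20² + 2²) = √548 ≈ 23.4094
area = ½ · 23.4094 ≈ 11.705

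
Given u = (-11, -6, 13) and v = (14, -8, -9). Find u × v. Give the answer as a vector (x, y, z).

(158, 83, 172)

i: (-6)·(-9) - 13·(-8) = 54 - (-104) = 158
j: 13·14 - (-11)·(-9) = 182 - 99 = 83
k: (-11)·(-8) - (-6)·14 = 88 - (-84) = 172
u × v = (158, 83, 172)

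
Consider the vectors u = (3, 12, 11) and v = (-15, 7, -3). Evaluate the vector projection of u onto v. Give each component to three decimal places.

u · v = 3·(-15) + 12·7 + 11·(-3) = -45 + 84 - 33 = 6
|v|² = 225 + 49 + 9 = 283
proj_v u = (6/283) · (-15, 7, -3) ≈ (-0.318, 0.148, -0.064)

(-0.318, 0.148, -0.064)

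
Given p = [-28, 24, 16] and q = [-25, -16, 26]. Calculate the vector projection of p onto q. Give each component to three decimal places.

(-11.753, -7.522, 12.224)

p · q = (-28)·(-25) + 24·(-16) + 16·26 = 700 - 384 + 416 = 732
|q|² = 625 + 256 + 676 = 1557
proj_q p = (732/1557) · (-25, -16, 26) ≈ (-11.753, -7.522, 12.224)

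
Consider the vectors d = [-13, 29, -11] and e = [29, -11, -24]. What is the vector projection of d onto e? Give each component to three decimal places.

(-8.146, 3.090, 6.741)

d · e = (-13)·29 + 29·(-11) + (-11)·(-24) = -377 - 319 + 264 = -432
|e|² = 841 + 121 + 576 = 1538
proj_e d = (-432/1538) · (29, -11, -24) ≈ (-8.146, 3.090, 6.741)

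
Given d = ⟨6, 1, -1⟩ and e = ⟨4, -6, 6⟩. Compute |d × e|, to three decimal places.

56.569

i: 1·6 - (-1)·(-6) = 6 - 6 = 0
j: (-1)·4 - 6·6 = -4 - 36 = -40
k: 6·(-6) - 1·4 = -36 - 4 = -40
d × e = (0, -40, -40)
|d × e| = √(0² + (-40)² + (-40)²) = √3200 ≈ 56.5685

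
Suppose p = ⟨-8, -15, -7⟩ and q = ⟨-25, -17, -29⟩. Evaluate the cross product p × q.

i: (-15)·(-29) - (-7)·(-17) = 435 - 119 = 316
j: (-7)·(-25) - (-8)·(-29) = 175 - 232 = -57
k: (-8)·(-17) - (-15)·(-25) = 136 - 375 = -239
p × q = (316, -57, -239)

(316, -57, -239)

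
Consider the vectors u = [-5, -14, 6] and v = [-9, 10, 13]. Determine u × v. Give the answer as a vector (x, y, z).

i: (-14)·13 - 6·10 = -182 - 60 = -242
j: 6·(-9) - (-5)·13 = -54 - (-65) = 11
k: (-5)·10 - (-14)·(-9) = -50 - 126 = -176
u × v = (-242, 11, -176)

(-242, 11, -176)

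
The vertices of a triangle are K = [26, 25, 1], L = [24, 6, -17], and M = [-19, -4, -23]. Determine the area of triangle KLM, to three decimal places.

552.315

KL = (-2, -19, -18),  KM = (-45, -29, -24)
i: (-19)·(-24) - (-18)·(-29) = 456 - 522 = -66
j: (-18)·(-45) - (-2)·(-24) = 810 - 48 = 762
k: (-2)·(-29) - (-19)·(-45) = 58 - 855 = -797
KL × KM = (-66, 762, -797)
|KL × KM| = √1220209 ≈ 1104.6307
area = ½ · 1104.6307 ≈ 552.315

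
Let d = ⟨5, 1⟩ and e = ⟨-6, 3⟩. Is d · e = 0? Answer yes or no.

no

d · e = 5·(-6) + 1·3 = -30 + 3 = -27
Nonzero, so the vectors are not orthogonal.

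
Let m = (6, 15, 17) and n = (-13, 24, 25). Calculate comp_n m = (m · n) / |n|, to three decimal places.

19.101

m · n = 6·(-13) + 15·24 + 17·25 = -78 + 360 + 425 = 707
|n| = √(169 + 576 + 625) = √1370 ≈ 37.0135
comp_n m = 707 / √1370 ≈ 19.101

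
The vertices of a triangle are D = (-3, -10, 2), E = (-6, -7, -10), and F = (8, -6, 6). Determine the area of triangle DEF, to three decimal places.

70.755

DE = (-3, 3, -12),  DF = (11, 4, 4)
i: 3·4 - (-12)·4 = 12 - (-48) = 60
j: (-12)·11 - (-3)·4 = -132 - (-12) = -120
k: (-3)·4 - 3·11 = -12 - 33 = -45
DE × DF = (60, -120, -45)
|DE × DF| = √20025 ≈ 141.5097
area = ½ · 141.5097 ≈ 70.755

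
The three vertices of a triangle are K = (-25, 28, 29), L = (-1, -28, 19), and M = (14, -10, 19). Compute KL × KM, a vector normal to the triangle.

KL = (24, -56, -10)
KM = (39, -38, -10)
i: (-56)·(-10) - (-10)·(-38) = 560 - 380 = 180
j: (-10)·39 - 24·(-10) = -390 - (-240) = -150
k: 24·(-38) - (-56)·39 = -912 - (-2184) = 1272
KL × KM = (180, -150, 1272)

(180, -150, 1272)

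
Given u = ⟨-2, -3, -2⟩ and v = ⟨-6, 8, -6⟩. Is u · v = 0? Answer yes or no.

yes

u · v = (-2)·(-6) + (-3)·8 + (-2)·(-6) = 12 - 24 + 12 = 0
Zero, so the vectors are orthogonal.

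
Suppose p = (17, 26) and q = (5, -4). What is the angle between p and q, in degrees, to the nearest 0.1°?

p · q = 17·5 + 26·(-4) = 85 - 104 = -19
|p|² = 289 + 676 = 965,  |p| = √965 ≈ 31.064449
|q|² = 25 + 16 = 41,  |q| = √41 ≈ 6.403124
cos θ = -19 / (31.064449 · 6.403124) ≈ -0.09552
θ = arccos(-0.09552) ≈ 95.5°

95.5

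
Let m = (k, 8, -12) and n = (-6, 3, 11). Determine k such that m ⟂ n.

m · n = k·(-6) + 8·3 + (-12)·11 = -108 - 6k
Set equal to 0: -6k = 108, so k = -18.

-18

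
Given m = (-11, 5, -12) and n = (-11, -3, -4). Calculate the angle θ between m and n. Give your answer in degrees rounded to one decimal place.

41.5

m · n = (-11)·(-11) + 5·(-3) + (-12)·(-4) = 121 - 15 + 48 = 154
|m|² = 121 + 25 + 144 = 290,  |m| = √290 ≈ 17.029386
|n|² = 121 + 9 + 16 = 146,  |n| = √146 ≈ 12.083046
cos θ = 154 / (17.029386 · 12.083046) ≈ 0.74842
θ = arccos(0.74842) ≈ 41.5°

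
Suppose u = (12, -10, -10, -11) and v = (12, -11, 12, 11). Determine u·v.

13

u · v = 12·12 + (-10)·(-11) + (-10)·12 + (-11)·11 = 144 + 110 - 120 - 121 = 13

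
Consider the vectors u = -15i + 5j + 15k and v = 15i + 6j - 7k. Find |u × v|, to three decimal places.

i: 5·(-7) - 15·6 = -35 - 90 = -125
j: 15·15 - (-15)·(-7) = 225 - 105 = 120
k: (-15)·6 - 5·15 = -90 - 75 = -165
u × v = (-125, 120, -165)
|u × v| = √((-125)² + 120² + (-165)²) = √57250 ≈ 239.2697

239.270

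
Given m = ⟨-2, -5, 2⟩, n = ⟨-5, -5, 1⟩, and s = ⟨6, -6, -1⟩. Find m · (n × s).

93

n × s:
i: (-5)·(-1) - 1·(-6) = 5 - (-6) = 11
j: 1·6 - (-5)·(-1) = 6 - 5 = 1
k: (-5)·(-6) - (-5)·6 = 30 - (-30) = 60
n × s = (11, 1, 60)
m · (n × s) = (-2)·11 + (-5)·1 + 2·60 = -22 - 5 + 120 = 93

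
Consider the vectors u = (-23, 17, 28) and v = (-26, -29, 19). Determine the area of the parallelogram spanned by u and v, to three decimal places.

1613.316

i: 17·19 - 28·(-29) = 323 - (-812) = 1135
j: 28·(-26) - (-23)·19 = -728 - (-437) = -291
k: (-23)·(-29) - 17·(-26) = 667 - (-442) = 1109
u × v = (1135, -291, 1109)
|u × v| = √(1135² + (-291)² + 1109²) = √2602787 ≈ 1613.3155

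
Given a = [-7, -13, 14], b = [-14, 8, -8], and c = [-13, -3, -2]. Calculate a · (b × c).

1336

b × c:
i: 8·(-2) - (-8)·(-3) = -16 - 24 = -40
j: (-8)·(-13) - (-14)·(-2) = 104 - 28 = 76
k: (-14)·(-3) - 8·(-13) = 42 - (-104) = 146
b × c = (-40, 76, 146)
a · (b × c) = (-7)·(-40) + (-13)·76 + 14·146 = 280 - 988 + 2044 = 1336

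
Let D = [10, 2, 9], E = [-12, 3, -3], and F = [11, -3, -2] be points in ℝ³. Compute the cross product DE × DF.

(-71, -254, 109)

DE = (-22, 1, -12)
DF = (1, -5, -11)
i: 1·(-11) - (-12)·(-5) = -11 - 60 = -71
j: (-12)·1 - (-22)·(-11) = -12 - 242 = -254
k: (-22)·(-5) - 1·1 = 110 - 1 = 109
DE × DF = (-71, -254, 109)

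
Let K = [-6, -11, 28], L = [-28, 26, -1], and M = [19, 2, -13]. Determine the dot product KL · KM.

KL = L − K = (-22, 37, -29)
KM = M − K = (25, 13, -41)
KL · KM = (-22)·25 + 37·13 + (-29)·(-41) = -550 + 481 + 1189 = 1120

1120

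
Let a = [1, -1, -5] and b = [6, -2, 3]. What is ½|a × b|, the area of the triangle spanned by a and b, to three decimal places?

i: (-1)·3 - (-5)·(-2) = -3 - 10 = -13
j: (-5)·6 - 1·3 = -30 - 3 = -33
k: 1·(-2) - (-1)·6 = -2 - (-6) = 4
a × b = (-13, -33, 4)
|a × b| = √((-13)² + (-33)² + 4²) = √1274 ≈ 35.6931
area = ½ · 35.6931 ≈ 17.847

17.847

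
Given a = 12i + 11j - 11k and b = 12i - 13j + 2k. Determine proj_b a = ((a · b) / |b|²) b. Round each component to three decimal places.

(-0.795, 0.861, -0.132)

a · b = 12·12 + 11·(-13) + (-11)·2 = 144 - 143 - 22 = -21
|b|² = 144 + 169 + 4 = 317
proj_b a = (-21/317) · (12, -13, 2) ≈ (-0.795, 0.861, -0.132)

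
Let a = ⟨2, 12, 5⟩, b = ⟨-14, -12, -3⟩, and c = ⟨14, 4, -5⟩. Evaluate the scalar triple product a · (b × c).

-640

b × c:
i: (-12)·(-5) - (-3)·4 = 60 - (-12) = 72
j: (-3)·14 - (-14)·(-5) = -42 - 70 = -112
k: (-14)·4 - (-12)·14 = -56 - (-168) = 112
b × c = (72, -112, 112)
a · (b × c) = 2·72 + 12·(-112) + 5·112 = 144 - 1344 + 560 = -640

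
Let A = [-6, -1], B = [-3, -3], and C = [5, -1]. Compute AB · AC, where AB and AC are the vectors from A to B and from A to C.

33

AB = B − A = (3, -2)
AC = C − A = (11, 0)
AB · AC = 3·11 + (-2)·0 = 33 + 0 = 33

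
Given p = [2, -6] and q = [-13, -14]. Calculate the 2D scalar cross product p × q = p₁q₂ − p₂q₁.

-106

2·(-14) - (-6)·(-13) = -28 - 78 = -106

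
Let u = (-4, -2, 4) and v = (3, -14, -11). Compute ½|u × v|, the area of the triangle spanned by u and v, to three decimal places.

i: (-2)·(-11) - 4·(-14) = 22 - (-56) = 78
j: 4·3 - (-4)·(-11) = 12 - 44 = -32
k: (-4)·(-14) - (-2)·3 = 56 - (-6) = 62
u × v = (78, -32, 62)
|u × v| = √(78² + (-32)² + 62²) = √10952 ≈ 104.6518
area = ½ · 104.6518 ≈ 52.326

52.326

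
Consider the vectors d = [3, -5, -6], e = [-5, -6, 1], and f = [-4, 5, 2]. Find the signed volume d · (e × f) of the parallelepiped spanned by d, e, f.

e × f:
i: (-6)·2 - 1·5 = -12 - 5 = -17
j: 1·(-4) - (-5)·2 = -4 - (-10) = 6
k: (-5)·5 - (-6)·(-4) = -25 - 24 = -49
e × f = (-17, 6, -49)
d · (e × f) = 3·(-17) + (-5)·6 + (-6)·(-49) = -51 - 30 + 294 = 213

213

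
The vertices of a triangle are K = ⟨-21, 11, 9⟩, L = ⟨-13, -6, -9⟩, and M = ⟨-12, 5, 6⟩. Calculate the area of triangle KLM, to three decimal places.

KL = (8, -17, -18),  KM = (9, -6, -3)
i: (-17)·(-3) - (-18)·(-6) = 51 - 108 = -57
j: (-18)·9 - 8·(-3) = -162 - (-24) = -138
k: 8·(-6) - (-17)·9 = -48 - (-153) = 105
KL × KM = (-57, -138, 105)
|KL × KM| = √33318 ≈ 182.5322
area = ½ · 182.5322 ≈ 91.266

91.266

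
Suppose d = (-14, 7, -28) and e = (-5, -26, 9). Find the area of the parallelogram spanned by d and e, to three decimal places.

819.867

i: 7·9 - (-28)·(-26) = 63 - 728 = -665
j: (-28)·(-5) - (-14)·9 = 140 - (-126) = 266
k: (-14)·(-26) - 7·(-5) = 364 - (-35) = 399
d × e = (-665, 266, 399)
|d × e| = √((-665)² + 266² + 399²) = √672182 ≈ 819.8671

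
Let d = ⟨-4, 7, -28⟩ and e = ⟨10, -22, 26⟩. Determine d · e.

-922

d · e = (-4)·10 + 7·(-22) + (-28)·26 = -40 - 154 - 728 = -922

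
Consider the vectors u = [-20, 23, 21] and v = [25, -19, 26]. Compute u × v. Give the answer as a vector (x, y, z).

i: 23·26 - 21·(-19) = 598 - (-399) = 997
j: 21·25 - (-20)·26 = 525 - (-520) = 1045
k: (-20)·(-19) - 23·25 = 380 - 575 = -195
u × v = (997, 1045, -195)

(997, 1045, -195)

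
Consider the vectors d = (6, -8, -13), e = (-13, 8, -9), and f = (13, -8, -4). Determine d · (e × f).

728

e × f:
i: 8·(-4) - (-9)·(-8) = -32 - 72 = -104
j: (-9)·13 - (-13)·(-4) = -117 - 52 = -169
k: (-13)·(-8) - 8·13 = 104 - 104 = 0
e × f = (-104, -169, 0)
d · (e × f) = 6·(-104) + (-8)·(-169) + (-13)·0 = -624 + 1352 + 0 = 728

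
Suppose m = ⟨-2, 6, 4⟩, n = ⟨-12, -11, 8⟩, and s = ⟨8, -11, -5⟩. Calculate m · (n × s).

n × s:
i: (-11)·(-5) - 8·(-11) = 55 - (-88) = 143
j: 8·8 - (-12)·(-5) = 64 - 60 = 4
k: (-12)·(-11) - (-11)·8 = 132 - (-88) = 220
n × s = (143, 4, 220)
m · (n × s) = (-2)·143 + 6·4 + 4·220 = -286 + 24 + 880 = 618

618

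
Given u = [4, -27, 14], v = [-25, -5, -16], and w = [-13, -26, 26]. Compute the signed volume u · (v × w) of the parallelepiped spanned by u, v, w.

-17160

v × w:
i: (-5)·26 - (-16)·(-26) = -130 - 416 = -546
j: (-16)·(-13) - (-25)·26 = 208 - (-650) = 858
k: (-25)·(-26) - (-5)·(-13) = 650 - 65 = 585
v × w = (-546, 858, 585)
u · (v × w) = 4·(-546) + (-27)·858 + 14·585 = -2184 - 23166 + 8190 = -17160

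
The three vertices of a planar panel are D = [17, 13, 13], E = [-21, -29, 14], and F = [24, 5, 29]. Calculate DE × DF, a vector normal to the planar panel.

DE = (-38, -42, 1)
DF = (7, -8, 16)
i: (-42)·16 - 1·(-8) = -672 - (-8) = -664
j: 1·7 - (-38)·16 = 7 - (-608) = 615
k: (-38)·(-8) - (-42)·7 = 304 - (-294) = 598
DE × DF = (-664, 615, 598)

(-664, 615, 598)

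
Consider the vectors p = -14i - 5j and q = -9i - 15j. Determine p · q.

201

p · q = (-14)·(-9) + (-5)·(-15) = 126 + 75 = 201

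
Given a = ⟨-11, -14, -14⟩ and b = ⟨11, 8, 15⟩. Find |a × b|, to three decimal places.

118.663

i: (-14)·15 - (-14)·8 = -210 - (-112) = -98
j: (-14)·11 - (-11)·15 = -154 - (-165) = 11
k: (-11)·8 - (-14)·11 = -88 - (-154) = 66
a × b = (-98, 11, 66)
|a × b| = √((-98)² + 11² + 66²) = √14081 ≈ 118.6634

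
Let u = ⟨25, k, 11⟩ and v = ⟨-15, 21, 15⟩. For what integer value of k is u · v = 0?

u · v = 25·(-15) + k·21 + 11·15 = -210 + 21k
Set equal to 0: 21k = 210, so k = 10.

10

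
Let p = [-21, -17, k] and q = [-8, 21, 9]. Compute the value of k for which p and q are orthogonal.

21

p · q = (-21)·(-8) + (-17)·21 + k·9 = -189 + 9k
Set equal to 0: 9k = 189, so k = 21.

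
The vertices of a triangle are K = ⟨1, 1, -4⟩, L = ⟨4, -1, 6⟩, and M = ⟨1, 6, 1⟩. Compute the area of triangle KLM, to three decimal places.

31.820

KL = (3, -2, 10),  KM = (0, 5, 5)
i: (-2)·5 - 10·5 = -10 - 50 = -60
j: 10·0 - 3·5 = 0 - 15 = -15
k: 3·5 - (-2)·0 = 15 - 0 = 15
KL × KM = (-60, -15, 15)
|KL × KM| = √4050 ≈ 63.6396
area = ½ · 63.6396 ≈ 31.820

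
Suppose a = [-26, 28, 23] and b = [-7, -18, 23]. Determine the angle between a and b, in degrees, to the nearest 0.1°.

81.1

a · b = (-26)·(-7) + 28·(-18) + 23·23 = 182 - 504 + 529 = 207
|a|² = 676 + 784 + 529 = 1989,  |a| = √1989 ≈ 44.598206
|b|² = 49 + 324 + 529 = 902,  |b| = √902 ≈ 30.033315
cos θ = 207 / (44.598206 · 30.033315) ≈ 0.15454
θ = arccos(0.15454) ≈ 81.1°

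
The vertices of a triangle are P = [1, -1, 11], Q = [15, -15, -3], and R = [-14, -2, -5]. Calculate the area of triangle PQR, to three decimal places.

PQ = (14, -14, -14),  PR = (-15, -1, -16)
i: (-14)·(-16) - (-14)·(-1) = 224 - 14 = 210
j: (-14)·(-15) - 14·(-16) = 210 - (-224) = 434
k: 14·(-1) - (-14)·(-15) = -14 - 210 = -224
PQ × PR = (210, 434, -224)
|PQ × PR| = √282632 ≈ 531.6315
area = ½ · 531.6315 ≈ 265.816

265.816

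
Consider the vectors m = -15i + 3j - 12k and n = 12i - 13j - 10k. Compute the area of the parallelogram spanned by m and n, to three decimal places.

382.509

i: 3·(-10) - (-12)·(-13) = -30 - 156 = -186
j: (-12)·12 - (-15)·(-10) = -144 - 150 = -294
k: (-15)·(-13) - 3·12 = 195 - 36 = 159
m × n = (-186, -294, 159)
|m × n| = √((-186)² + (-294)² + 159²) = √146313 ≈ 382.5088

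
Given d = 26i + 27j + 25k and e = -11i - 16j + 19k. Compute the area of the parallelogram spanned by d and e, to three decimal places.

i: 27·19 - 25·(-16) = 513 - (-400) = 913
j: 25·(-11) - 26·19 = -275 - 494 = -769
k: 26·(-16) - 27·(-11) = -416 - (-297) = -119
d × e = (913, -769, -119)
|d × e| = √(913² + (-769)² + (-119)²) = √1439091 ≈ 1199.6212

1199.621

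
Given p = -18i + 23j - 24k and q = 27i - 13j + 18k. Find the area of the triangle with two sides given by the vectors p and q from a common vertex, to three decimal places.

i: 23·18 - (-24)·(-13) = 414 - 312 = 102
j: (-24)·27 - (-18)·18 = -648 - (-324) = -324
k: (-18)·(-13) - 23·27 = 234 - 621 = -387
p × q = (102, -324, -387)
|p × q| = √(102² + (-324)² + (-387)²) = √265149 ≈ 514.9262
area = ½ · 514.9262 ≈ 257.463

257.463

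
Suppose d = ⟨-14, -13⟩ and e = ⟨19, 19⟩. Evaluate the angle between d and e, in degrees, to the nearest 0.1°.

177.9

d · e = (-14)·19 + (-13)·19 = -266 - 247 = -513
|d|² = 196 + 169 = 365,  |d| = √365 ≈ 19.104973
|e|² = 361 + 361 = 722,  |e| = √722 ≈ 26.870058
cos θ = -513 / (19.104973 · 26.870058) ≈ -0.99931
θ = arccos(-0.99931) ≈ 177.9°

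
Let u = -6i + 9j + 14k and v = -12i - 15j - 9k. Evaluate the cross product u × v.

(129, -222, 198)

i: 9·(-9) - 14·(-15) = -81 - (-210) = 129
j: 14·(-12) - (-6)·(-9) = -168 - 54 = -222
k: (-6)·(-15) - 9·(-12) = 90 - (-108) = 198
u × v = (129, -222, 198)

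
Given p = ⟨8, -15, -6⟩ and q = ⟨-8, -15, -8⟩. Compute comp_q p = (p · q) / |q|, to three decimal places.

p · q = 8·(-8) + (-15)·(-15) + (-6)·(-8) = -64 + 225 + 48 = 209
|q| = √(64 + 225 + 64) = √353 ≈ 18.7883
comp_q p = 209 / √353 ≈ 11.124

11.124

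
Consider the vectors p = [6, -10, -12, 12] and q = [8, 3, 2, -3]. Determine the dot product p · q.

-42

p · q = 6·8 + (-10)·3 + (-12)·2 + 12·(-3) = 48 - 30 - 24 - 36 = -42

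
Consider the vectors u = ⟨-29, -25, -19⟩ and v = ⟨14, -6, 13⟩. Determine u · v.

u · v = (-29)·14 + (-25)·(-6) + (-19)·13 = -406 + 150 - 247 = -503

-503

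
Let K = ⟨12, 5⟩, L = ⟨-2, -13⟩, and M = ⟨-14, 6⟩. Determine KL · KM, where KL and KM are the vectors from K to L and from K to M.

346

KL = L − K = (-14, -18)
KM = M − K = (-26, 1)
KL · KM = (-14)·(-26) + (-18)·1 = 364 - 18 = 346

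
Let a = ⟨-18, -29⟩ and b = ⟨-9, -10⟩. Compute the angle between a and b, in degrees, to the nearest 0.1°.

a · b = (-18)·(-9) + (-29)·(-10) = 162 + 290 = 452
|a|² = 324 + 841 = 1165,  |a| = √1165 ≈ 34.132096
|b|² = 81 + 100 = 181,  |b| = √181 ≈ 13.453624
cos θ = 452 / (34.132096 · 13.453624) ≈ 0.98432
θ = arccos(0.98432) ≈ 10.2°

10.2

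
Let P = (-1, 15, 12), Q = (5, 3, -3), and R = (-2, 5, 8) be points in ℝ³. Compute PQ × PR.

PQ = (6, -12, -15)
PR = (-1, -10, -4)
i: (-12)·(-4) - (-15)·(-10) = 48 - 150 = -102
j: (-15)·(-1) - 6·(-4) = 15 - (-24) = 39
k: 6·(-10) - (-12)·(-1) = -60 - 12 = -72
PQ × PR = (-102, 39, -72)

(-102, 39, -72)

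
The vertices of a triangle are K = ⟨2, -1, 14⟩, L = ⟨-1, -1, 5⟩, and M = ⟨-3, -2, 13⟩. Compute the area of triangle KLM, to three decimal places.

KL = (-3, 0, -9),  KM = (-5, -1, -1)
i: 0·(-1) - (-9)·(-1) = 0 - 9 = -9
j: (-9)·(-5) - (-3)·(-1) = 45 - 3 = 42
k: (-3)·(-1) - 0·(-5) = 3 - 0 = 3
KL × KM = (-9, 42, 3)
|KL × KM| = √1854 ≈ 43.0581
area = ½ · 43.0581 ≈ 21.529

21.529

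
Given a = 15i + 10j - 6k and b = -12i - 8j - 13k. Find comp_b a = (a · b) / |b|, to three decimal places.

-9.373

a · b = 15·(-12) + 10·(-8) + (-6)·(-13) = -180 - 80 + 78 = -182
|b| = √(144 + 64 + 169) = √377 ≈ 19.4165
comp_b a = -182 / √377 ≈ -9.373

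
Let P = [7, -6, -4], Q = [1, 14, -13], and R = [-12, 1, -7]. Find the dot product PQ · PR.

281

PQ = Q − P = (-6, 20, -9)
PR = R − P = (-19, 7, -3)
PQ · PR = (-6)·(-19) + 20·7 + (-9)·(-3) = 114 + 140 + 27 = 281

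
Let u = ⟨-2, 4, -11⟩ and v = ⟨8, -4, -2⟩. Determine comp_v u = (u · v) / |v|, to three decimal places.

-1.091

u · v = (-2)·8 + 4·(-4) + (-11)·(-2) = -16 - 16 + 22 = -10
|v| = √(64 + 16 + 4) = √84 ≈ 9.1652
comp_v u = -10 / √84 ≈ -1.091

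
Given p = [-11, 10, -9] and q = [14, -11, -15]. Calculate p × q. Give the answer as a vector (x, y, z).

i: 10·(-15) - (-9)·(-11) = -150 - 99 = -249
j: (-9)·14 - (-11)·(-15) = -126 - 165 = -291
k: (-11)·(-11) - 10·14 = 121 - 140 = -19
p × q = (-249, -291, -19)

(-249, -291, -19)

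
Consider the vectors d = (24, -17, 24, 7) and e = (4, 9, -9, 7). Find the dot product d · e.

d · e = 24·4 + (-17)·9 + 24·(-9) + 7·7 = 96 - 153 - 216 + 49 = -224

-224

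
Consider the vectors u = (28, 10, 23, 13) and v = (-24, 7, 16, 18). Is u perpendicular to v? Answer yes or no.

u · v = 28·(-24) + 10·7 + 23·16 + 13·18 = -672 + 70 + 368 + 234 = 0
Zero, so the vectors are orthogonal.

yes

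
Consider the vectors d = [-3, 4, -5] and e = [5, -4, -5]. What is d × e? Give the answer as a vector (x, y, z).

i: 4·(-5) - (-5)·(-4) = -20 - 20 = -40
j: (-5)·5 - (-3)·(-5) = -25 - 15 = -40
k: (-3)·(-4) - 4·5 = 12 - 20 = -8
d × e = (-40, -40, -8)

(-40, -40, -8)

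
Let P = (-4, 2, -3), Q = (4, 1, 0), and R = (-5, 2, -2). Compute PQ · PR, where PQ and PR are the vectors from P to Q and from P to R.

-5

PQ = Q − P = (8, -1, 3)
PR = R − P = (-1, 0, 1)
PQ · PR = 8·(-1) + (-1)·0 + 3·1 = -8 + 0 + 3 = -5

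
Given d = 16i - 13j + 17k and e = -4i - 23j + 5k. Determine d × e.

(326, -148, -420)

i: (-13)·5 - 17·(-23) = -65 - (-391) = 326
j: 17·(-4) - 16·5 = -68 - 80 = -148
k: 16·(-23) - (-13)·(-4) = -368 - 52 = -420
d × e = (326, -148, -420)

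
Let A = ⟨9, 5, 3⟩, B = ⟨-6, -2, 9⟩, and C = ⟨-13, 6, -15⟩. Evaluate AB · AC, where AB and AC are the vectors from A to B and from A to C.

AB = B − A = (-15, -7, 6)
AC = C − A = (-22, 1, -18)
AB · AC = (-15)·(-22) + (-7)·1 + 6·(-18) = 330 - 7 - 108 = 215

215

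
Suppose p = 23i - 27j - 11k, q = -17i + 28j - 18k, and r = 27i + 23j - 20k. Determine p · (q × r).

q × r:
i: 28·(-20) - (-18)·23 = -560 - (-414) = -146
j: (-18)·27 - (-17)·(-20) = -486 - 340 = -826
k: (-17)·23 - 28·27 = -391 - 756 = -1147
q × r = (-146, -826, -1147)
p · (q × r) = 23·(-146) + (-27)·(-826) + (-11)·(-1147) = -3358 + 22302 + 12617 = 31561

31561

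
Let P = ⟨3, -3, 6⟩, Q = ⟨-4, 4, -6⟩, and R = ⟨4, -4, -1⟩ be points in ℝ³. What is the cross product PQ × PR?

(-61, -61, 0)

PQ = (-7, 7, -12)
PR = (1, -1, -7)
i: 7·(-7) - (-12)·(-1) = -49 - 12 = -61
j: (-12)·1 - (-7)·(-7) = -12 - 49 = -61
k: (-7)·(-1) - 7·1 = 7 - 7 = 0
PQ × PR = (-61, -61, 0)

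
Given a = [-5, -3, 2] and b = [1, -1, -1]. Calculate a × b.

(5, -3, 8)

i: (-3)·(-1) - 2·(-1) = 3 - (-2) = 5
j: 2·1 - (-5)·(-1) = 2 - 5 = -3
k: (-5)·(-1) - (-3)·1 = 5 - (-3) = 8
a × b = (5, -3, 8)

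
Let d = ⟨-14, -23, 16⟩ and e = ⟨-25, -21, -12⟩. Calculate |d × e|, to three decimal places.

880.982

i: (-23)·(-12) - 16·(-21) = 276 - (-336) = 612
j: 16·(-25) - (-14)·(-12) = -400 - 168 = -568
k: (-14)·(-21) - (-23)·(-25) = 294 - 575 = -281
d × e = (612, -568, -281)
|d × e| = √(612² + (-568)² + (-281)²) = √776129 ≈ 880.9818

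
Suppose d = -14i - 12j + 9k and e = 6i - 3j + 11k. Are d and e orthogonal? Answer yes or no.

d · e = (-14)·6 + (-12)·(-3) + 9·11 = -84 + 36 + 99 = 51
Nonzero, so the vectors are not orthogonal.

no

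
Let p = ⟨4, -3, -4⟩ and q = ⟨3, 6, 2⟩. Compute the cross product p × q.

(18, -20, 33)

i: (-3)·2 - (-4)·6 = -6 - (-24) = 18
j: (-4)·3 - 4·2 = -12 - 8 = -20
k: 4·6 - (-3)·3 = 24 - (-9) = 33
p × q = (18, -20, 33)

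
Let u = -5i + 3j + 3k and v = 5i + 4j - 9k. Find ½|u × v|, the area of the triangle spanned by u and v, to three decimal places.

i: 3·(-9) - 3·4 = -27 - 12 = -39
j: 3·5 - (-5)·(-9) = 15 - 45 = -30
k: (-5)·4 - 3·5 = -20 - 15 = -35
u × v = (-39, -30, -35)
|u × v| = √((-39)² + (-30)² + (-35)²) = √3646 ≈ 60.3821
area = ½ · 60.3821 ≈ 30.191

30.191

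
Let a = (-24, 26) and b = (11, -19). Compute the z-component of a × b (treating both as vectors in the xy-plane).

(-24)·(-19) - 26·11 = 456 - 286 = 170

170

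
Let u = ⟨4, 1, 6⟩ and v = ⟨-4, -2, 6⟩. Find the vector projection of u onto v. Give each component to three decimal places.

u · v = 4·(-4) + 1·(-2) + 6·6 = -16 - 2 + 36 = 18
|v|² = 16 + 4 + 36 = 56
proj_v u = (18/56) · (-4, -2, 6) ≈ (-1.286, -0.643, 1.929)

(-1.286, -0.643, 1.929)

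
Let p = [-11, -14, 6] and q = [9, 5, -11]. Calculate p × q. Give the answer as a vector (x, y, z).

(124, -67, 71)

i: (-14)·(-11) - 6·5 = 154 - 30 = 124
j: 6·9 - (-11)·(-11) = 54 - 121 = -67
k: (-11)·5 - (-14)·9 = -55 - (-126) = 71
p × q = (124, -67, 71)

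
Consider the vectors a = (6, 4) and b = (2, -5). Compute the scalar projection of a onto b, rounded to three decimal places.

a · b = 6·2 + 4·(-5) = 12 - 20 = -8
|b| = √(4 + 25) = √29 ≈ 5.3852
comp_b a = -8 / √29 ≈ -1.486

-1.486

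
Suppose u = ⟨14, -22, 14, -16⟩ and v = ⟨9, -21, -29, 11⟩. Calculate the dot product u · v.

6

u · v = 14·9 + (-22)·(-21) + 14·(-29) + (-16)·11 = 126 + 462 - 406 - 176 = 6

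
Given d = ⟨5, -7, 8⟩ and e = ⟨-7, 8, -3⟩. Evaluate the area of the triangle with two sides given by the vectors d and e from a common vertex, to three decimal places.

30.046

i: (-7)·(-3) - 8·8 = 21 - 64 = -43
j: 8·(-7) - 5·(-3) = -56 - (-15) = -41
k: 5·8 - (-7)·(-7) = 40 - 49 = -9
d × e = (-43, -41, -9)
|d × e| = √((-43)² + (-41)² + (-9)²) = √3611 ≈ 60.0916
area = ½ · 60.0916 ≈ 30.046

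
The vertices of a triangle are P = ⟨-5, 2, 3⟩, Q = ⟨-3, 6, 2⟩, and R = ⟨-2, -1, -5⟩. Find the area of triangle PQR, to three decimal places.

20.724

PQ = (2, 4, -1),  PR = (3, -3, -8)
i: 4·(-8) - (-1)·(-3) = -32 - 3 = -35
j: (-1)·3 - 2·(-8) = -3 - (-16) = 13
k: 2·(-3) - 4·3 = -6 - 12 = -18
PQ × PR = (-35, 13, -18)
|PQ × PR| = √1718 ≈ 41.4488
area = ½ · 41.4488 ≈ 20.724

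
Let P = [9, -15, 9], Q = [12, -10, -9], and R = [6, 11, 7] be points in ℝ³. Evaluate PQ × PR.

(458, 60, 93)

PQ = (3, 5, -18)
PR = (-3, 26, -2)
i: 5·(-2) - (-18)·26 = -10 - (-468) = 458
j: (-18)·(-3) - 3·(-2) = 54 - (-6) = 60
k: 3·26 - 5·(-3) = 78 - (-15) = 93
PQ × PR = (458, 60, 93)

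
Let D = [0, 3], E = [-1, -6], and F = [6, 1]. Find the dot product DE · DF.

DE = E − D = (-1, -9)
DF = F − D = (6, -2)
DE · DF = (-1)·6 + (-9)·(-2) = -6 + 18 = 12

12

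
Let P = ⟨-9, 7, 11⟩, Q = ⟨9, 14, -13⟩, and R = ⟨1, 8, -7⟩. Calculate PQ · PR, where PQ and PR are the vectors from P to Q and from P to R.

619

PQ = Q − P = (18, 7, -24)
PR = R − P = (10, 1, -18)
PQ · PR = 18·10 + 7·1 + (-24)·(-18) = 180 + 7 + 432 = 619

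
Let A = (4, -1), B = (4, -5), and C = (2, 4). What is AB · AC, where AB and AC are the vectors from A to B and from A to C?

AB = B − A = (0, -4)
AC = C − A = (-2, 5)
AB · AC = 0·(-2) + (-4)·5 = 0 - 20 = -20

-20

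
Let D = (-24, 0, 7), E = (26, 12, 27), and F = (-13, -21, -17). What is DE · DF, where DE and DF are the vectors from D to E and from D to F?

-182

DE = E − D = (50, 12, 20)
DF = F − D = (11, -21, -24)
DE · DF = 50·11 + 12·(-21) + 20·(-24) = 550 - 252 - 480 = -182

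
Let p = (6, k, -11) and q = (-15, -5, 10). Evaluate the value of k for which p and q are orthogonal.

p · q = 6·(-15) + k·(-5) + (-11)·10 = -200 - 5k
Set equal to 0: -5k = 200, so k = -40.

-40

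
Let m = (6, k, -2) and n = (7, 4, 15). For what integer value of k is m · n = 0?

-3

m · n = 6·7 + k·4 + (-2)·15 = 12 + 4k
Set equal to 0: 4k = -12, so k = -3.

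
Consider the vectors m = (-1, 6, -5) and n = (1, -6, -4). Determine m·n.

m · n = (-1)·1 + 6·(-6) + (-5)·(-4) = -1 - 36 + 20 = -17

-17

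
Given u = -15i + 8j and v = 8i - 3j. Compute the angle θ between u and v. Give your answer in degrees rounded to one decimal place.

172.5

u · v = (-15)·8 + 8·(-3) = -120 - 24 = -144
|u|² = 225 + 64 = 289,  |u| = √289 ≈ 17.000000
|v|² = 64 + 9 = 73,  |v| = √73 ≈ 8.544004
cos θ = -144 / (17.000000 · 8.544004) ≈ -0.99141
θ = arccos(-0.99141) ≈ 172.5°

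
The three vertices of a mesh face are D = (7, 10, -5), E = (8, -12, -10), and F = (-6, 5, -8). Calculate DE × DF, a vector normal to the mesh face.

(41, 68, -291)

DE = (1, -22, -5)
DF = (-13, -5, -3)
i: (-22)·(-3) - (-5)·(-5) = 66 - 25 = 41
j: (-5)·(-13) - 1·(-3) = 65 - (-3) = 68
k: 1·(-5) - (-22)·(-13) = -5 - 286 = -291
DE × DF = (41, 68, -291)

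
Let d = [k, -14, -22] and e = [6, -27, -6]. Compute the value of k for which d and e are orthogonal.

d · e = k·6 + (-14)·(-27) + (-22)·(-6) = 510 + 6k
Set equal to 0: 6k = -510, so k = -85.

-85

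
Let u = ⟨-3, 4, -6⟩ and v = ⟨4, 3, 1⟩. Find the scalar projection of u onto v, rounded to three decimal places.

u · v = (-3)·4 + 4·3 + (-6)·1 = -12 + 12 - 6 = -6
|v| = √(16 + 9 + 1) = √26 ≈ 5.0990
comp_v u = -6 / √26 ≈ -1.177

-1.177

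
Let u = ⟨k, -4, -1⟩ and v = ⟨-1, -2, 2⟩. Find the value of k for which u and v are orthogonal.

u · v = k·(-1) + (-4)·(-2) + (-1)·2 = 6 - 1k
Set equal to 0: -1k = -6, so k = 6.

6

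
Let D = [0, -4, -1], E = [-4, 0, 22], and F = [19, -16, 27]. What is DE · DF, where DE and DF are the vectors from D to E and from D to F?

DE = E − D = (-4, 4, 23)
DF = F − D = (19, -12, 28)
DE · DF = (-4)·19 + 4·(-12) + 23·28 = -76 - 48 + 644 = 520

520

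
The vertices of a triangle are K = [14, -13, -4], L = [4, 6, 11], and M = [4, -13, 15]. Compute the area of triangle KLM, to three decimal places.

204.952

KL = (-10, 19, 15),  KM = (-10, 0, 19)
i: 19·19 - 15·0 = 361 - 0 = 361
j: 15·(-10) - (-10)·19 = -150 - (-190) = 40
k: (-10)·0 - 19·(-10) = 0 - (-190) = 190
KL × KM = (361, 40, 190)
|KL × KM| = √168021 ≈ 409.9036
area = ½ · 409.9036 ≈ 204.952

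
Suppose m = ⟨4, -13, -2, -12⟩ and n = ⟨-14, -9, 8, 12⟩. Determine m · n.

m · n = 4·(-14) + (-13)·(-9) + (-2)·8 + (-12)·12 = -56 + 117 - 16 - 144 = -99

-99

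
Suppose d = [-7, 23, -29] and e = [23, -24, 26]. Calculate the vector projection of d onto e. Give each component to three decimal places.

(-18.945, 19.769, -21.416)

d · e = (-7)·23 + 23·(-24) + (-29)·26 = -161 - 552 - 754 = -1467
|e|² = 529 + 576 + 676 = 1781
proj_e d = (-1467/1781) · (23, -24, 26) ≈ (-18.945, 19.769, -21.416)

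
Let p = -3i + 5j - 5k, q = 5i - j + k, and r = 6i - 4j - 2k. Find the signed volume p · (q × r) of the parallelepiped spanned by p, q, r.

132

q × r:
i: (-1)·(-2) - 1·(-4) = 2 - (-4) = 6
j: 1·6 - 5·(-2) = 6 - (-10) = 16
k: 5·(-4) - (-1)·6 = -20 - (-6) = -14
q × r = (6, 16, -14)
p · (q × r) = (-3)·6 + 5·16 + (-5)·(-14) = -18 + 80 + 70 = 132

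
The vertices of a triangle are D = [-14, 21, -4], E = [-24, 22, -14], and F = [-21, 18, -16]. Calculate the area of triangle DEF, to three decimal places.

37.527

DE = (-10, 1, -10),  DF = (-7, -3, -12)
i: 1·(-12) - (-10)·(-3) = -12 - 30 = -42
j: (-10)·(-7) - (-10)·(-12) = 70 - 120 = -50
k: (-10)·(-3) - 1·(-7) = 30 - (-7) = 37
DE × DF = (-42, -50, 37)
|DE × DF| = √5633 ≈ 75.0533
area = ½ · 75.0533 ≈ 37.527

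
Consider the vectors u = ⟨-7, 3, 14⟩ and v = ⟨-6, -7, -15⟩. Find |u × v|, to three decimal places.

i: 3·(-15) - 14·(-7) = -45 - (-98) = 53
j: 14·(-6) - (-7)·(-15) = -84 - 105 = -189
k: (-7)·(-7) - 3·(-6) = 49 - (-18) = 67
u × v = (53, -189, 67)
|u × v| = √(53² + (-189)² + 67²) = √43019 ≈ 207.4102

207.410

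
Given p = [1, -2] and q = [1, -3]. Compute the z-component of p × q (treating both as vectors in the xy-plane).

-1

1·(-3) - (-2)·1 = -3 - (-2) = -1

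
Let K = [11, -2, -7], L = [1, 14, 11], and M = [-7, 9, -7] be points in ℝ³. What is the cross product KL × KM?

(-198, -324, 178)

KL = (-10, 16, 18)
KM = (-18, 11, 0)
i: 16·0 - 18·11 = 0 - 198 = -198
j: 18·(-18) - (-10)·0 = -324 - 0 = -324
k: (-10)·11 - 16·(-18) = -110 - (-288) = 178
KL × KM = (-198, -324, 178)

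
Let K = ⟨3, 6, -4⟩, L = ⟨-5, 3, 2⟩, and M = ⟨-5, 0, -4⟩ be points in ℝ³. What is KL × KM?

KL = (-8, -3, 6)
KM = (-8, -6, 0)
i: (-3)·0 - 6·(-6) = 0 - (-36) = 36
j: 6·(-8) - (-8)·0 = -48 - 0 = -48
k: (-8)·(-6) - (-3)·(-8) = 48 - 24 = 24
KL × KM = (36, -48, 24)

(36, -48, 24)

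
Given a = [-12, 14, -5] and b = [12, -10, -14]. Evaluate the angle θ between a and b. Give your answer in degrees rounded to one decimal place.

122.3

a · b = (-12)·12 + 14·(-10) + (-5)·(-14) = -144 - 140 + 70 = -214
|a|² = 144 + 196 + 25 = 365,  |a| = √365 ≈ 19.104973
|b|² = 144 + 100 + 196 = 440,  |b| = √440 ≈ 20.976177
cos θ = -214 / (19.104973 · 20.976177) ≈ -0.53400
θ = arccos(-0.53400) ≈ 122.3°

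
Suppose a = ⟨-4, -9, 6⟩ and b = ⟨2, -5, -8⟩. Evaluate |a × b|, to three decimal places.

i: (-9)·(-8) - 6·(-5) = 72 - (-30) = 102
j: 6·2 - (-4)·(-8) = 12 - 32 = -20
k: (-4)·(-5) - (-9)·2 = 20 - (-18) = 38
a × b = (102, -20, 38)
|a × b| = √(102² + (-20)² + 38²) = √12248 ≈ 110.6707

110.671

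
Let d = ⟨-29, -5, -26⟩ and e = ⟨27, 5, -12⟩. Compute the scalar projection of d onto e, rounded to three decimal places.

d · e = (-29)·27 + (-5)·5 + (-26)·(-12) = -783 - 25 + 312 = -496
|e| = √(729 + 25 + 144) = √898 ≈ 29.9666
comp_e d = -496 / √898 ≈ -16.552

-16.552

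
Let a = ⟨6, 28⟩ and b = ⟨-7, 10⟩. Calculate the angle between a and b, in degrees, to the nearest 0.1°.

a · b = 6·(-7) + 28·10 = -42 + 280 = 238
|a|² = 36 + 784 = 820,  |a| = √820 ≈ 28.635642
|b|² = 49 + 100 = 149,  |b| = √149 ≈ 12.206556
cos θ = 238 / (28.635642 · 12.206556) ≈ 0.68089
θ = arccos(0.68089) ≈ 47.1°

47.1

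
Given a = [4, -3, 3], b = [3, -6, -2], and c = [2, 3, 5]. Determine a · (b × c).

24

b × c:
i: (-6)·5 - (-2)·3 = -30 - (-6) = -24
j: (-2)·2 - 3·5 = -4 - 15 = -19
k: 3·3 - (-6)·2 = 9 - (-12) = 21
b × c = (-24, -19, 21)
a · (b × c) = 4·(-24) + (-3)·(-19) + 3·21 = -96 + 57 + 63 = 24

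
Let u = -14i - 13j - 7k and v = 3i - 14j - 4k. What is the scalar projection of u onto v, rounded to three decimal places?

u · v = (-14)·3 + (-13)·(-14) + (-7)·(-4) = -42 + 182 + 28 = 168
|v| = √(9 + 196 + 16) = √221 ≈ 14.8661
comp_v u = 168 / √221 ≈ 11.301

11.301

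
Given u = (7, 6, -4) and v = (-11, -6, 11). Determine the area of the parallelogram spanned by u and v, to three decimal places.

i: 6·11 - (-4)·(-6) = 66 - 24 = 42
j: (-4)·(-11) - 7·11 = 44 - 77 = -33
k: 7·(-6) - 6·(-11) = -42 - (-66) = 24
u × v = (42, -33, 24)
|u × v| = √(42² + (-33)² + 24²) = √3429 ≈ 58.5577

58.558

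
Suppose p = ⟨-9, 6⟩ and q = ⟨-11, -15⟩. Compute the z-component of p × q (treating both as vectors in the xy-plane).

201

(-9)·(-15) - 6·(-11) = 135 - (-66) = 201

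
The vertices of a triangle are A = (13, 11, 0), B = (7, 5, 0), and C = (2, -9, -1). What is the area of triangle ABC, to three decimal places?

27.331

AB = (-6, -6, 0),  AC = (-11, -20, -1)
i: (-6)·(-1) - 0·(-20) = 6 - 0 = 6
j: 0·(-11) - (-6)·(-1) = 0 - 6 = -6
k: (-6)·(-20) - (-6)·(-11) = 120 - 66 = 54
AB × AC = (6, -6, 54)
|AB × AC| = √2988 ≈ 54.6626
area = ½ · 54.6626 ≈ 27.331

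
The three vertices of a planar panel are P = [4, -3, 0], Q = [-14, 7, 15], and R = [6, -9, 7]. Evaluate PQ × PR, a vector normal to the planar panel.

PQ = (-18, 10, 15)
PR = (2, -6, 7)
i: 10·7 - 15·(-6) = 70 - (-90) = 160
j: 15·2 - (-18)·7 = 30 - (-126) = 156
k: (-18)·(-6) - 10·2 = 108 - 20 = 88
PQ × PR = (160, 156, 88)

(160, 156, 88)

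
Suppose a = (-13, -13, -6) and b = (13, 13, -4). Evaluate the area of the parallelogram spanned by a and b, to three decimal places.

183.848

i: (-13)·(-4) - (-6)·13 = 52 - (-78) = 130
j: (-6)·13 - (-13)·(-4) = -78 - 52 = -130
k: (-13)·13 - (-13)·13 = -169 - (-169) = 0
a × b = (130, -130, 0)
|a × b| = √(130² + (-130)² + 0²) = √33800 ≈ 183.8478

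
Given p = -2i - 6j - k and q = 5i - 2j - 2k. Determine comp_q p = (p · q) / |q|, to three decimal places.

0.696

p · q = (-2)·5 + (-6)·(-2) + (-1)·(-2) = -10 + 12 + 2 = 4
|q| = √(25 + 4 + 4) = √33 ≈ 5.7446
comp_q p = 4 / √33 ≈ 0.696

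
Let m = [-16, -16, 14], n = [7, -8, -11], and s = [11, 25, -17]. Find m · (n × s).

n × s:
i: (-8)·(-17) - (-11)·25 = 136 - (-275) = 411
j: (-11)·11 - 7·(-17) = -121 - (-119) = -2
k: 7·25 - (-8)·11 = 175 - (-88) = 263
n × s = (411, -2, 263)
m · (n × s) = (-16)·411 + (-16)·(-2) + 14·263 = -6576 + 32 + 3682 = -2862

-2862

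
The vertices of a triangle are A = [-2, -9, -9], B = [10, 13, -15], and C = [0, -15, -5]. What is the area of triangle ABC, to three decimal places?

70.285

AB = (12, 22, -6),  AC = (2, -6, 4)
i: 22·4 - (-6)·(-6) = 88 - 36 = 52
j: (-6)·2 - 12·4 = -12 - 48 = -60
k: 12·(-6) - 22·2 = -72 - 44 = -116
AB × AC = (52, -60, -116)
|AB × AC| = √19760 ≈ 140.5703
area = ½ · 140.5703 ≈ 70.285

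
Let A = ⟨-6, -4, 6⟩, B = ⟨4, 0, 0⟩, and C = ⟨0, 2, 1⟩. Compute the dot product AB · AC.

AB = B − A = (10, 4, -6)
AC = C − A = (6, 6, -5)
AB · AC = 10·6 + 4·6 + (-6)·(-5) = 60 + 24 + 30 = 114

114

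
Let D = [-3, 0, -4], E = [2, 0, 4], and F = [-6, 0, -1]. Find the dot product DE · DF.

DE = E − D = (5, 0, 8)
DF = F − D = (-3, 0, 3)
DE · DF = 5·(-3) + 0·0 + 8·3 = -15 + 0 + 24 = 9

9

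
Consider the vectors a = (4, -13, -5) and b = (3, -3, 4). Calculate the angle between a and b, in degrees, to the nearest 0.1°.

68.5

a · b = 4·3 + (-13)·(-3) + (-5)·4 = 12 + 39 - 20 = 31
|a|² = 16 + 169 + 25 = 210,  |a| = √210 ≈ 14.491377
|b|² = 9 + 9 + 16 = 34,  |b| = √34 ≈ 5.830952
cos θ = 31 / (14.491377 · 5.830952) ≈ 0.36687
θ = arccos(0.36687) ≈ 68.5°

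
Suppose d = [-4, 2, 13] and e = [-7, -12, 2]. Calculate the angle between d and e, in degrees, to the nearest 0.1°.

81.1

d · e = (-4)·(-7) + 2·(-12) + 13·2 = 28 - 24 + 26 = 30
|d|² = 16 + 4 + 169 = 189,  |d| = √189 ≈ 13.747727
|e|² = 49 + 144 + 4 = 197,  |e| = √197 ≈ 14.035669
cos θ = 30 / (13.747727 · 14.035669) ≈ 0.15547
θ = arccos(0.15547) ≈ 81.1°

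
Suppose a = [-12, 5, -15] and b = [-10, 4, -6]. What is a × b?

i: 5·(-6) - (-15)·4 = -30 - (-60) = 30
j: (-15)·(-10) - (-12)·(-6) = 150 - 72 = 78
k: (-12)·4 - 5·(-10) = -48 - (-50) = 2
a × b = (30, 78, 2)

(30, 78, 2)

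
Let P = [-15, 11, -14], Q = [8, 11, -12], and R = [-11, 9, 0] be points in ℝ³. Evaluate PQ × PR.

(4, -314, -46)

PQ = (23, 0, 2)
PR = (4, -2, 14)
i: 0·14 - 2·(-2) = 0 - (-4) = 4
j: 2·4 - 23·14 = 8 - 322 = -314
k: 23·(-2) - 0·4 = -46 - 0 = -46
PQ × PR = (4, -314, -46)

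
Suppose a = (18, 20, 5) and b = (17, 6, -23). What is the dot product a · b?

a · b = 18·17 + 20·6 + 5·(-23) = 306 + 120 - 115 = 311

311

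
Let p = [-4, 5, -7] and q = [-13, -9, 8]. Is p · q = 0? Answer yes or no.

no

p · q = (-4)·(-13) + 5·(-9) + (-7)·8 = 52 - 45 - 56 = -49
Nonzero, so the vectors are not orthogonal.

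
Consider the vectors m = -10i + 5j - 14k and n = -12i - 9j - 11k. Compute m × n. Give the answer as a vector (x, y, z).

i: 5·(-11) - (-14)·(-9) = -55 - 126 = -181
j: (-14)·(-12) - (-10)·(-11) = 168 - 110 = 58
k: (-10)·(-9) - 5·(-12) = 90 - (-60) = 150
m × n = (-181, 58, 150)

(-181, 58, 150)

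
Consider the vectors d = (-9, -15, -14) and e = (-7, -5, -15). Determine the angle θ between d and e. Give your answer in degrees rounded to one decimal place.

d · e = (-9)·(-7) + (-15)·(-5) + (-14)·(-15) = 63 + 75 + 210 = 348
|d|² = 81 + 225 + 196 = 502,  |d| = √502 ≈ 22.405357
|e|² = 49 + 25 + 225 = 299,  |e| = √299 ≈ 17.291616
cos θ = 348 / (22.405357 · 17.291616) ≈ 0.89824
θ = arccos(0.89824) ≈ 26.1°

26.1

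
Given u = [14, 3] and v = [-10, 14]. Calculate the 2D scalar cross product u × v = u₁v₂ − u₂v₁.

226

14·14 - 3·(-10) = 196 - (-30) = 226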